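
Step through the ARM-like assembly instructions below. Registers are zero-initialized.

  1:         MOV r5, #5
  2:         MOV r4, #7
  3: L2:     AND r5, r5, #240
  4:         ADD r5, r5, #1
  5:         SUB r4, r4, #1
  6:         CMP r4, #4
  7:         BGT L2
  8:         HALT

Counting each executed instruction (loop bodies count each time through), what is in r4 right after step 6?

6

MOV r5, #5 → r5=5
MOV r4, #7 → r4=7
AND r5, r5, #240 → r5=5&240=0
ADD r5, r5, #1 → r5=0+1=1
SUB r4, r4, #1 → r4=7-1=6
CMP r4, #4  (cmp 6,4)
After step 6: r4 = 6.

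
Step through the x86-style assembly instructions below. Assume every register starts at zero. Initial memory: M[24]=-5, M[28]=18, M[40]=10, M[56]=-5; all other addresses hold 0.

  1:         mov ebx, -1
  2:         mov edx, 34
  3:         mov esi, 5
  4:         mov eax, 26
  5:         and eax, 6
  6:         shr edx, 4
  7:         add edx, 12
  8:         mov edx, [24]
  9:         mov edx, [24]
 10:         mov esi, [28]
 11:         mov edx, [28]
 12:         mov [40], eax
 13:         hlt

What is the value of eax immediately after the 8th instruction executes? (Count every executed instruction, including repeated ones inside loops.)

2

after mov ebx, -1: ebx=-1
after mov edx, 34: edx=34
after mov esi, 5: esi=5
after mov eax, 26: eax=26
after and eax, 6: eax=26&6=2
after shr edx, 4: edx=34>>4=2
after add edx, 12: edx=2+12=14
after mov edx, [24]: edx=M[24]=-5
After step 8: eax = 2.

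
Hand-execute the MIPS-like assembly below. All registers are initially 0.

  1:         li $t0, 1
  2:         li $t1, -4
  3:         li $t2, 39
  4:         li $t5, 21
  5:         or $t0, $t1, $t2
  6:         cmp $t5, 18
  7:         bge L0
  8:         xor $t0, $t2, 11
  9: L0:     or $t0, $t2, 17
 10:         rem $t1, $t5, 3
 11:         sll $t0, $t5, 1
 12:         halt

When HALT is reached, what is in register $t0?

after li $t0, 1: $t0=1
after li $t1, -4: $t1=-4
after li $t2, 39: $t2=39
after li $t5, 21: $t5=21
after or $t0, $t1, $t2: $t0=(-4)|39=-1
cmp $t5, 18  (cmp 21,18)
bge L0: taken
after or $t0, $t2, 17: $t0=39|17=55
after rem $t1, $t5, 3: $t1=21%3=0
after sll $t0, $t5, 1: $t0=21<<1=42
halt.

42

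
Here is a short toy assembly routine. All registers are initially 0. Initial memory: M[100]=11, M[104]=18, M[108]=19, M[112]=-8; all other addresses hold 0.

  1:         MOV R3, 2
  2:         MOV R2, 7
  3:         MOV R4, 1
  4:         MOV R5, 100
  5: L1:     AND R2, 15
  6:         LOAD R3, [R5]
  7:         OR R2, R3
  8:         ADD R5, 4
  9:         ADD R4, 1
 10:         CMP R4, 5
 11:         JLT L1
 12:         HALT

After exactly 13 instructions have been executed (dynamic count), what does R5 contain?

after MOV R3, 2: R3=2
after MOV R2, 7: R2=7
after MOV R4, 1: R4=1
after MOV R5, 100: R5=100
after AND R2, 15: R2=7&15=7
after LOAD R3, [R5]: R3=M[100]=11
after OR R2, R3: R2=7|11=15
after ADD R5, 4: R5=100+4=104
after ADD R4, 1: R4=1+1=2
CMP R4, 5  (cmp 2,5)
JLT L1: taken
after AND R2, 15: R2=15&15=15
after LOAD R3, [R5]: R3=M[104]=18
After step 13: R5 = 104.

104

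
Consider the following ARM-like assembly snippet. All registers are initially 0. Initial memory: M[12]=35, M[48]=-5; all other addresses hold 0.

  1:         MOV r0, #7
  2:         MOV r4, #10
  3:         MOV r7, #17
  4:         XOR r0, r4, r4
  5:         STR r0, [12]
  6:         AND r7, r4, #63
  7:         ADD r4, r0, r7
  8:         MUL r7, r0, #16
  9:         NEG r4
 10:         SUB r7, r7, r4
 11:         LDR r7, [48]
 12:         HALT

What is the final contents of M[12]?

0

MOV r0, #7 → r0=7
MOV r4, #10 → r4=10
MOV r7, #17 → r7=17
XOR r0, r4, r4 → r0=10^10=0
STR r0, [12] → M[12]=0
AND r7, r4, #63 → r7=10&63=10
ADD r4, r0, r7 → r4=0+10=10
MUL r7, r0, #16 → r7=0*16=0
NEG r4 → r4=-(10)=-10
SUB r7, r7, r4 → r7=0-(-10)=10
LDR r7, [48] → r7=M[48]=-5
halt.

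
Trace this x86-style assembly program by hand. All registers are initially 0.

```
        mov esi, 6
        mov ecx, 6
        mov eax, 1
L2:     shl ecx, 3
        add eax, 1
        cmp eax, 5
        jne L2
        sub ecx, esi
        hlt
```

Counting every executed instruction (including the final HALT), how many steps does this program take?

21

mov esi, 6 → esi=6
mov ecx, 6 → ecx=6
mov eax, 1 → eax=1
shl ecx, 3 → ecx=6<<3=48
add eax, 1 → eax=1+1=2
cmp eax, 5  (cmp 2,5)
jne L2: taken
shl ecx, 3 → ecx=48<<3=384
add eax, 1 → eax=2+1=3
cmp eax, 5  (cmp 3,5)
jne L2: taken
shl ecx, 3 → ecx=384<<3=3072
add eax, 1 → eax=3+1=4
cmp eax, 5  (cmp 4,5)
jne L2: taken
shl ecx, 3 → ecx=3072<<3=24576
add eax, 1 → eax=4+1=5
cmp eax, 5  (cmp 5,5)
jne L2: not taken
sub ecx, esi → ecx=24576-6=24570
halt.
Total executed instructions: 21.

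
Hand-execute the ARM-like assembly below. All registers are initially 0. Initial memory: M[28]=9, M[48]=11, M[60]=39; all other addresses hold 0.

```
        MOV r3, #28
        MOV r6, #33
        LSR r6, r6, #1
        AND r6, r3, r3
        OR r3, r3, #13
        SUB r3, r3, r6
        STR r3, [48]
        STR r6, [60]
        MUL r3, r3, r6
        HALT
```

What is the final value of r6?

28

r3=28
r6=33
r6=33>>1=16
r6=28&28=28
r3=28|13=29
r3=29-28=1
STR r3, [48] → M[48]=1
STR r6, [60] → M[60]=28
r3=1*28=28
halt.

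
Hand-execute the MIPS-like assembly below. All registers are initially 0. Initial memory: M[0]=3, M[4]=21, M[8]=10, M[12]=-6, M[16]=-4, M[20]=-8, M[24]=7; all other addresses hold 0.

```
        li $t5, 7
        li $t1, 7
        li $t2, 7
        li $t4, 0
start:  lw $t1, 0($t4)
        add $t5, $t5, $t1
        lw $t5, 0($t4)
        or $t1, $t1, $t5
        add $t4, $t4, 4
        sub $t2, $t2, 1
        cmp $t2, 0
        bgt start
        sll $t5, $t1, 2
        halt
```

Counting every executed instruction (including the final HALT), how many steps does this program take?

$t5=7
$t1=7
$t2=7
$t4=0
$t1=M[0]=3
$t5=7+3=10
$t5=M[0]=3
$t1=3|3=3
$t4=0+4=4
$t2=7-1=6
cmp $t2, 0  (cmp 6,0)
bgt start: taken
$t1=M[4]=21
$t5=3+21=24
$t5=M[4]=21
$t1=21|21=21
$t4=4+4=8
$t2=6-1=5
cmp $t2, 0  (cmp 5,0)
bgt start: taken
$t1=M[8]=10
$t5=21+10=31
$t5=M[8]=10
$t1=10|10=10
$t4=8+4=12
$t2=5-1=4
cmp $t2, 0  (cmp 4,0)
bgt start: taken
$t1=M[12]=-6
$t5=10+(-6)=4
$t5=M[12]=-6
$t1=(-6)|(-6)=-6
$t4=12+4=16
$t2=4-1=3
cmp $t2, 0  (cmp 3,0)
bgt start: taken
$t1=M[16]=-4
$t5=(-6)+(-4)=-10
$t5=M[16]=-4
$t1=(-4)|(-4)=-4
$t4=16+4=20
$t2=3-1=2
cmp $t2, 0  (cmp 2,0)
bgt start: taken
$t1=M[20]=-8
$t5=(-4)+(-8)=-12
$t5=M[20]=-8
$t1=(-8)|(-8)=-8
$t4=20+4=24
$t2=2-1=1
cmp $t2, 0  (cmp 1,0)
bgt start: taken
$t1=M[24]=7
$t5=(-8)+7=-1
$t5=M[24]=7
$t1=7|7=7
$t4=24+4=28
$t2=1-1=0
cmp $t2, 0  (cmp 0,0)
bgt start: not taken
$t5=7<<2=28
halt.
Total executed instructions: 62.

62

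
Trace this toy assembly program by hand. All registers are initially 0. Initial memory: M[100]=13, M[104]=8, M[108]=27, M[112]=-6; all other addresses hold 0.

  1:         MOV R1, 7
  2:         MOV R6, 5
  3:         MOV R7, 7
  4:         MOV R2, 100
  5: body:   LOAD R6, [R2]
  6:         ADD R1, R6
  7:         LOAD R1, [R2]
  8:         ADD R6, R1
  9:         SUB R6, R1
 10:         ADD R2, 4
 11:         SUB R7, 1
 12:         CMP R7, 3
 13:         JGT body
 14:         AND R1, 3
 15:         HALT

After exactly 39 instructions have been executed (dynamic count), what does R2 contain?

MOV R1, 7 → R1=7
MOV R6, 5 → R6=5
MOV R7, 7 → R7=7
MOV R2, 100 → R2=100
LOAD R6, [R2] → R6=M[100]=13
ADD R1, R6 → R1=7+13=20
LOAD R1, [R2] → R1=M[100]=13
ADD R6, R1 → R6=13+13=26
SUB R6, R1 → R6=26-13=13
ADD R2, 4 → R2=100+4=104
SUB R7, 1 → R7=7-1=6
CMP R7, 3  (cmp 6,3)
JGT body: taken
LOAD R6, [R2] → R6=M[104]=8
ADD R1, R6 → R1=13+8=21
LOAD R1, [R2] → R1=M[104]=8
ADD R6, R1 → R6=8+8=16
SUB R6, R1 → R6=16-8=8
ADD R2, 4 → R2=104+4=108
SUB R7, 1 → R7=6-1=5
CMP R7, 3  (cmp 5,3)
JGT body: taken
LOAD R6, [R2] → R6=M[108]=27
ADD R1, R6 → R1=8+27=35
LOAD R1, [R2] → R1=M[108]=27
ADD R6, R1 → R6=27+27=54
SUB R6, R1 → R6=54-27=27
ADD R2, 4 → R2=108+4=112
SUB R7, 1 → R7=5-1=4
CMP R7, 3  (cmp 4,3)
JGT body: taken
LOAD R6, [R2] → R6=M[112]=-6
ADD R1, R6 → R1=27+(-6)=21
LOAD R1, [R2] → R1=M[112]=-6
ADD R6, R1 → R6=(-6)+(-6)=-12
SUB R6, R1 → R6=(-12)-(-6)=-6
ADD R2, 4 → R2=112+4=116
SUB R7, 1 → R7=4-1=3
CMP R7, 3  (cmp 3,3)
After step 39: R2 = 116.

116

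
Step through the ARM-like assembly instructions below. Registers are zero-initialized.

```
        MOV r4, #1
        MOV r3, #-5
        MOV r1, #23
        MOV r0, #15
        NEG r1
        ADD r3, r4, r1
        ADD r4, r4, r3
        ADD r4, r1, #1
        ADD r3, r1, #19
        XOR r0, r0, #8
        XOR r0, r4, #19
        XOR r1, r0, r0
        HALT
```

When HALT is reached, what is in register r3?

-4

after MOV r4, #1: r4=1
after MOV r3, #-5: r3=-5
after MOV r1, #23: r1=23
after MOV r0, #15: r0=15
after NEG r1: r1=-(23)=-23
after ADD r3, r4, r1: r3=1+(-23)=-22
after ADD r4, r4, r3: r4=1+(-22)=-21
after ADD r4, r1, #1: r4=(-23)+1=-22
after ADD r3, r1, #19: r3=(-23)+19=-4
after XOR r0, r0, #8: r0=15^8=7
after XOR r0, r4, #19: r0=(-22)^19=-7
after XOR r1, r0, r0: r1=(-7)^(-7)=0
halt.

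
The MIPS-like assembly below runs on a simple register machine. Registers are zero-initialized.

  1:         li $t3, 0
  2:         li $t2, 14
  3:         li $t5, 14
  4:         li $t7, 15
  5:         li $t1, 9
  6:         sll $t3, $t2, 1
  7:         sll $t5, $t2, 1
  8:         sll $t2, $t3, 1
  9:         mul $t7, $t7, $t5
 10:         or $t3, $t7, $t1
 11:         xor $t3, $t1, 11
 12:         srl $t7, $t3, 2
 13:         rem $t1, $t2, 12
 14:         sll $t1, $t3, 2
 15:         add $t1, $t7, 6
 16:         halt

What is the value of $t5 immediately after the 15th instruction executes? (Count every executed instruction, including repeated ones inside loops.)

28

li $t3, 0 → $t3=0
li $t2, 14 → $t2=14
li $t5, 14 → $t5=14
li $t7, 15 → $t7=15
li $t1, 9 → $t1=9
sll $t3, $t2, 1 → $t3=14<<1=28
sll $t5, $t2, 1 → $t5=14<<1=28
sll $t2, $t3, 1 → $t2=28<<1=56
mul $t7, $t7, $t5 → $t7=15*28=420
or $t3, $t7, $t1 → $t3=420|9=429
xor $t3, $t1, 11 → $t3=9^11=2
srl $t7, $t3, 2 → $t7=2>>2=0
rem $t1, $t2, 12 → $t1=56%12=8
sll $t1, $t3, 2 → $t1=2<<2=8
add $t1, $t7, 6 → $t1=0+6=6
After step 15: $t5 = 28.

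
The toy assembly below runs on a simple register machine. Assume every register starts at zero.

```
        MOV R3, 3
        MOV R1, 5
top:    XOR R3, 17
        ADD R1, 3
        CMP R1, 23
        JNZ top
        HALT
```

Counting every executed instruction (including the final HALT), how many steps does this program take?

MOV R3, 3 → R3=3
MOV R1, 5 → R1=5
XOR R3, 17 → R3=3^17=18
ADD R1, 3 → R1=5+3=8
CMP R1, 23  (cmp 8,23)
JNZ top: taken
XOR R3, 17 → R3=18^17=3
ADD R1, 3 → R1=8+3=11
CMP R1, 23  (cmp 11,23)
JNZ top: taken
XOR R3, 17 → R3=3^17=18
ADD R1, 3 → R1=11+3=14
CMP R1, 23  (cmp 14,23)
JNZ top: taken
XOR R3, 17 → R3=18^17=3
ADD R1, 3 → R1=14+3=17
CMP R1, 23  (cmp 17,23)
JNZ top: taken
XOR R3, 17 → R3=3^17=18
ADD R1, 3 → R1=17+3=20
CMP R1, 23  (cmp 20,23)
JNZ top: taken
XOR R3, 17 → R3=18^17=3
ADD R1, 3 → R1=20+3=23
CMP R1, 23  (cmp 23,23)
JNZ top: not taken
halt.
Total executed instructions: 27.

27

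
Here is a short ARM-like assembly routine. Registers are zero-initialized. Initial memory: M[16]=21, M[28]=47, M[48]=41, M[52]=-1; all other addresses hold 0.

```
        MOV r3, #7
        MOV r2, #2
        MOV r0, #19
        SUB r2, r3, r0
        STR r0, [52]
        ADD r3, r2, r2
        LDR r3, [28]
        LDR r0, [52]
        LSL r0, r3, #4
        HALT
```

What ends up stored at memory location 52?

r3=7
r2=2
r0=19
r2=7-19=-12
STR r0, [52] → M[52]=19
r3=(-12)+(-12)=-24
r3=M[28]=47
r0=M[52]=19
r0=47<<4=752
halt.

19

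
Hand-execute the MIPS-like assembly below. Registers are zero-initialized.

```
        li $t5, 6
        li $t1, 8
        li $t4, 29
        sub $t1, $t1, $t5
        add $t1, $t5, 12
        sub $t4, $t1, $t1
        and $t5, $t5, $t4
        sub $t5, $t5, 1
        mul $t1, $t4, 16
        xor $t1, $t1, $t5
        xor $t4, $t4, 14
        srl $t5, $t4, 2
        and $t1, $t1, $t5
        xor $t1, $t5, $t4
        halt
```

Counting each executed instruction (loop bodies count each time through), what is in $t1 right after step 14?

13

$t5=6
$t1=8
$t4=29
$t1=8-6=2
$t1=6+12=18
$t4=18-18=0
$t5=6&0=0
$t5=0-1=-1
$t1=0*16=0
$t1=0^(-1)=-1
$t4=0^14=14
$t5=14>>2=3
$t1=(-1)&3=3
$t1=3^14=13
After step 14: $t1 = 13.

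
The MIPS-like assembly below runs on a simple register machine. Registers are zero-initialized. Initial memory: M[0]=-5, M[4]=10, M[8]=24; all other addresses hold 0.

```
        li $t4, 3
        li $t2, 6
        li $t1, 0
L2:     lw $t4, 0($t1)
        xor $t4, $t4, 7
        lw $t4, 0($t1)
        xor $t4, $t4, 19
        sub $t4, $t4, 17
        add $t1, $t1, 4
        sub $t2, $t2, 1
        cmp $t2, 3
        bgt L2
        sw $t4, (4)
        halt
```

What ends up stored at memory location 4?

li $t4, 3 → $t4=3
li $t2, 6 → $t2=6
li $t1, 0 → $t1=0
lw $t4, 0($t1) → $t4=M[0]=-5
xor $t4, $t4, 7 → $t4=(-5)^7=-4
lw $t4, 0($t1) → $t4=M[0]=-5
xor $t4, $t4, 19 → $t4=(-5)^19=-24
sub $t4, $t4, 17 → $t4=(-24)-17=-41
add $t1, $t1, 4 → $t1=0+4=4
sub $t2, $t2, 1 → $t2=6-1=5
cmp $t2, 3  (cmp 5,3)
bgt L2: taken
lw $t4, 0($t1) → $t4=M[4]=10
xor $t4, $t4, 7 → $t4=10^7=13
lw $t4, 0($t1) → $t4=M[4]=10
xor $t4, $t4, 19 → $t4=10^19=25
sub $t4, $t4, 17 → $t4=25-17=8
add $t1, $t1, 4 → $t1=4+4=8
sub $t2, $t2, 1 → $t2=5-1=4
cmp $t2, 3  (cmp 4,3)
bgt L2: taken
lw $t4, 0($t1) → $t4=M[8]=24
xor $t4, $t4, 7 → $t4=24^7=31
lw $t4, 0($t1) → $t4=M[8]=24
xor $t4, $t4, 19 → $t4=24^19=11
sub $t4, $t4, 17 → $t4=11-17=-6
add $t1, $t1, 4 → $t1=8+4=12
sub $t2, $t2, 1 → $t2=4-1=3
cmp $t2, 3  (cmp 3,3)
bgt L2: not taken
sw $t4, (4) → M[4]=-6
halt.

-6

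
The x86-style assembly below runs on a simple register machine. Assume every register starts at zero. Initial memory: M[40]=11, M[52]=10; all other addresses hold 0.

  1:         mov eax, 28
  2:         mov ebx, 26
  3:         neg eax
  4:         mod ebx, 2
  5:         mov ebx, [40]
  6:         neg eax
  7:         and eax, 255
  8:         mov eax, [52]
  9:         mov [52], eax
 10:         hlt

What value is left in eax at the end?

10

after mov eax, 28: eax=28
after mov ebx, 26: ebx=26
after neg eax: eax=-(28)=-28
after mod ebx, 2: ebx=26%2=0
after mov ebx, [40]: ebx=M[40]=11
after neg eax: eax=-(-28)=28
after and eax, 255: eax=28&255=28
after mov eax, [52]: eax=M[52]=10
mov [52], eax → M[52]=10
halt.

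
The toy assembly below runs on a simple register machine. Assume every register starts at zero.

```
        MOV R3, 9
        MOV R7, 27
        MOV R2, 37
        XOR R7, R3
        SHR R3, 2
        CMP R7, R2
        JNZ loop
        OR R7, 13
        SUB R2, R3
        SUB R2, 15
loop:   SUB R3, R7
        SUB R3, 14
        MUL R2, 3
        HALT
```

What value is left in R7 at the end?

after MOV R3, 9: R3=9
after MOV R7, 27: R7=27
after MOV R2, 37: R2=37
after XOR R7, R3: R7=27^9=18
after SHR R3, 2: R3=9>>2=2
CMP R7, R2  (cmp 18,37)
JNZ loop: taken
after SUB R3, R7: R3=2-18=-16
after SUB R3, 14: R3=(-16)-14=-30
after MUL R2, 3: R2=37*3=111
halt.

18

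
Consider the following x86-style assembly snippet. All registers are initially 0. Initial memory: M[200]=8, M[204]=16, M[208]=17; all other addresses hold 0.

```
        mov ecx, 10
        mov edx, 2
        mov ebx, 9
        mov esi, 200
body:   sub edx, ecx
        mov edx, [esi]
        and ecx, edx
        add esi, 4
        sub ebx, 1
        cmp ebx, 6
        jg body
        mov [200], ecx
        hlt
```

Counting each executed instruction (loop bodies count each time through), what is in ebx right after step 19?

ecx=10
edx=2
ebx=9
esi=200
edx=2-10=-8
edx=M[200]=8
ecx=10&8=8
esi=200+4=204
ebx=9-1=8
cmp ebx, 6  (cmp 8,6)
jg body: taken
edx=8-8=0
edx=M[204]=16
ecx=8&16=0
esi=204+4=208
ebx=8-1=7
cmp ebx, 6  (cmp 7,6)
jg body: taken
edx=16-0=16
After step 19: ebx = 7.

7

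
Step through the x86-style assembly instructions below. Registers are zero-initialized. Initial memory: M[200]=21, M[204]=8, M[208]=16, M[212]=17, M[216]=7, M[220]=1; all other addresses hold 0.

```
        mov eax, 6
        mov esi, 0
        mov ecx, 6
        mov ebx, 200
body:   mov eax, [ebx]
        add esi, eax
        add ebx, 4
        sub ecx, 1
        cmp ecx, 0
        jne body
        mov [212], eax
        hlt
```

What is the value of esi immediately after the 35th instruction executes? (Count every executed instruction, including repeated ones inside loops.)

mov eax, 6 → eax=6
mov esi, 0 → esi=0
mov ecx, 6 → ecx=6
mov ebx, 200 → ebx=200
mov eax, [ebx] → eax=M[200]=21
add esi, eax → esi=0+21=21
add ebx, 4 → ebx=200+4=204
sub ecx, 1 → ecx=6-1=5
cmp ecx, 0  (cmp 5,0)
jne body: taken
mov eax, [ebx] → eax=M[204]=8
add esi, eax → esi=21+8=29
add ebx, 4 → ebx=204+4=208
sub ecx, 1 → ecx=5-1=4
cmp ecx, 0  (cmp 4,0)
jne body: taken
mov eax, [ebx] → eax=M[208]=16
add esi, eax → esi=29+16=45
add ebx, 4 → ebx=208+4=212
sub ecx, 1 → ecx=4-1=3
cmp ecx, 0  (cmp 3,0)
jne body: taken
mov eax, [ebx] → eax=M[212]=17
add esi, eax → esi=45+17=62
add ebx, 4 → ebx=212+4=216
sub ecx, 1 → ecx=3-1=2
cmp ecx, 0  (cmp 2,0)
jne body: taken
mov eax, [ebx] → eax=M[216]=7
add esi, eax → esi=62+7=69
add ebx, 4 → ebx=216+4=220
sub ecx, 1 → ecx=2-1=1
cmp ecx, 0  (cmp 1,0)
jne body: taken
mov eax, [ebx] → eax=M[220]=1
After step 35: esi = 69.

69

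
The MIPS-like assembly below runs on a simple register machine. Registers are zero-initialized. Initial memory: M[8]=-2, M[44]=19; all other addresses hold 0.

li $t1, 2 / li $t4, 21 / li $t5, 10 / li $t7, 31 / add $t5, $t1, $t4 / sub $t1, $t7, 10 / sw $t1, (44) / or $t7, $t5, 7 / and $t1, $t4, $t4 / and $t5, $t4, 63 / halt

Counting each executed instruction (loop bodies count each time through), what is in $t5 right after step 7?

li $t1, 2 → $t1=2
li $t4, 21 → $t4=21
li $t5, 10 → $t5=10
li $t7, 31 → $t7=31
add $t5, $t1, $t4 → $t5=2+21=23
sub $t1, $t7, 10 → $t1=31-10=21
sw $t1, (44) → M[44]=21
After step 7: $t5 = 23.

23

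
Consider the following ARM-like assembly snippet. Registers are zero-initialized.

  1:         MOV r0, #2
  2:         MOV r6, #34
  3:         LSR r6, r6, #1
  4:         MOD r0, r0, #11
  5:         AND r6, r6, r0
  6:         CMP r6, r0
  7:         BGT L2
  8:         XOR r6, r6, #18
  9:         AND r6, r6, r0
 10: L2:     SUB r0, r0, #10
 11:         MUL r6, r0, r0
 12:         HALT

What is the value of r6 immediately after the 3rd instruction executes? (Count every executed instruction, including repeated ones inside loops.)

17

after MOV r0, #2: r0=2
after MOV r6, #34: r6=34
after LSR r6, r6, #1: r6=34>>1=17
After step 3: r6 = 17.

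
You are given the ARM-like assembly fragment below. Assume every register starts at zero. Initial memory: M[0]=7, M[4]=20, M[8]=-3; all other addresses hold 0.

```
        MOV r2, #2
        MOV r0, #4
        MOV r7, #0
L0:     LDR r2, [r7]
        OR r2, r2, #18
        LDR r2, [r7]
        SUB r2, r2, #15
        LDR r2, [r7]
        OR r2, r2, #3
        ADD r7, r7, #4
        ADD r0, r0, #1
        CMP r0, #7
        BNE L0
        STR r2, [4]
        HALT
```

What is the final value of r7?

12

MOV r2, #2 → r2=2
MOV r0, #4 → r0=4
MOV r7, #0 → r7=0
LDR r2, [r7] → r2=M[0]=7
OR r2, r2, #18 → r2=7|18=23
LDR r2, [r7] → r2=M[0]=7
SUB r2, r2, #15 → r2=7-15=-8
LDR r2, [r7] → r2=M[0]=7
OR r2, r2, #3 → r2=7|3=7
ADD r7, r7, #4 → r7=0+4=4
ADD r0, r0, #1 → r0=4+1=5
CMP r0, #7  (cmp 5,7)
BNE L0: taken
LDR r2, [r7] → r2=M[4]=20
OR r2, r2, #18 → r2=20|18=22
LDR r2, [r7] → r2=M[4]=20
SUB r2, r2, #15 → r2=20-15=5
LDR r2, [r7] → r2=M[4]=20
OR r2, r2, #3 → r2=20|3=23
ADD r7, r7, #4 → r7=4+4=8
ADD r0, r0, #1 → r0=5+1=6
CMP r0, #7  (cmp 6,7)
BNE L0: taken
LDR r2, [r7] → r2=M[8]=-3
OR r2, r2, #18 → r2=(-3)|18=-1
LDR r2, [r7] → r2=M[8]=-3
SUB r2, r2, #15 → r2=(-3)-15=-18
LDR r2, [r7] → r2=M[8]=-3
OR r2, r2, #3 → r2=(-3)|3=-1
ADD r7, r7, #4 → r7=8+4=12
ADD r0, r0, #1 → r0=6+1=7
CMP r0, #7  (cmp 7,7)
BNE L0: not taken
STR r2, [4] → M[4]=-1
halt.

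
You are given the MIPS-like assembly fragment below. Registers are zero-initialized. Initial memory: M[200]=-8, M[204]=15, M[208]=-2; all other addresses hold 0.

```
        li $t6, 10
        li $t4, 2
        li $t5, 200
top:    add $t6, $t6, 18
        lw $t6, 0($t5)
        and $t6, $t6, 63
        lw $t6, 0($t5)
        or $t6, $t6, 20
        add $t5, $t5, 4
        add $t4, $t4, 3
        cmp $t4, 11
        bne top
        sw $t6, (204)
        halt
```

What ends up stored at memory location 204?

$t6=10
$t4=2
$t5=200
$t6=10+18=28
$t6=M[200]=-8
$t6=(-8)&63=56
$t6=M[200]=-8
$t6=(-8)|20=-4
$t5=200+4=204
$t4=2+3=5
cmp $t4, 11  (cmp 5,11)
bne top: taken
$t6=(-4)+18=14
$t6=M[204]=15
$t6=15&63=15
$t6=M[204]=15
$t6=15|20=31
$t5=204+4=208
$t4=5+3=8
cmp $t4, 11  (cmp 8,11)
bne top: taken
$t6=31+18=49
$t6=M[208]=-2
$t6=(-2)&63=62
$t6=M[208]=-2
$t6=(-2)|20=-2
$t5=208+4=212
$t4=8+3=11
cmp $t4, 11  (cmp 11,11)
bne top: not taken
sw $t6, (204) → M[204]=-2
halt.

-2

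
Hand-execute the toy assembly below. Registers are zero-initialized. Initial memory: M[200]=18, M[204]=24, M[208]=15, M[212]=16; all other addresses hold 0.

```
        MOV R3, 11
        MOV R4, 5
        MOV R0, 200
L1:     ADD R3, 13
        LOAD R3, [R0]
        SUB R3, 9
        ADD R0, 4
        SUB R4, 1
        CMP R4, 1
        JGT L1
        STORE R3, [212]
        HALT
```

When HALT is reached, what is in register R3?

7

R3=11
R4=5
R0=200
R3=11+13=24
R3=M[200]=18
R3=18-9=9
R0=200+4=204
R4=5-1=4
CMP R4, 1  (cmp 4,1)
JGT L1: taken
R3=9+13=22
R3=M[204]=24
R3=24-9=15
R0=204+4=208
R4=4-1=3
CMP R4, 1  (cmp 3,1)
JGT L1: taken
R3=15+13=28
R3=M[208]=15
R3=15-9=6
R0=208+4=212
R4=3-1=2
CMP R4, 1  (cmp 2,1)
JGT L1: taken
R3=6+13=19
R3=M[212]=16
R3=16-9=7
R0=212+4=216
R4=2-1=1
CMP R4, 1  (cmp 1,1)
JGT L1: not taken
STORE R3, [212] → M[212]=7
halt.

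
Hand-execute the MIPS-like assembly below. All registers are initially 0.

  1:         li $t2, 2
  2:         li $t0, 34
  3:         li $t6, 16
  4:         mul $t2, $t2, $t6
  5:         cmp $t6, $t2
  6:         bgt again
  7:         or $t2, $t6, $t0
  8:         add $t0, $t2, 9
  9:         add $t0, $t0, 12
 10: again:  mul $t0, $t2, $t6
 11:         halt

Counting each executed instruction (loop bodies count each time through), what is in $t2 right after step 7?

50

after li $t2, 2: $t2=2
after li $t0, 34: $t0=34
after li $t6, 16: $t6=16
after mul $t2, $t2, $t6: $t2=2*16=32
cmp $t6, $t2  (cmp 16,32)
bgt again: not taken
after or $t2, $t6, $t0: $t2=16|34=50
After step 7: $t2 = 50.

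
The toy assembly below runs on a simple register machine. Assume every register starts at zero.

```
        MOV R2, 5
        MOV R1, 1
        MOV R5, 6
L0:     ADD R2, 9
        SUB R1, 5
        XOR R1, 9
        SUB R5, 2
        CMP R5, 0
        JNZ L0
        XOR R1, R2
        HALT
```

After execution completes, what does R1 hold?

-35

R2=5
R1=1
R5=6
R2=5+9=14
R1=1-5=-4
R1=(-4)^9=-11
R5=6-2=4
CMP R5, 0  (cmp 4,0)
JNZ L0: taken
R2=14+9=23
R1=(-11)-5=-16
R1=(-16)^9=-7
R5=4-2=2
CMP R5, 0  (cmp 2,0)
JNZ L0: taken
R2=23+9=32
R1=(-7)-5=-12
R1=(-12)^9=-3
R5=2-2=0
CMP R5, 0  (cmp 0,0)
JNZ L0: not taken
R1=(-3)^32=-35
halt.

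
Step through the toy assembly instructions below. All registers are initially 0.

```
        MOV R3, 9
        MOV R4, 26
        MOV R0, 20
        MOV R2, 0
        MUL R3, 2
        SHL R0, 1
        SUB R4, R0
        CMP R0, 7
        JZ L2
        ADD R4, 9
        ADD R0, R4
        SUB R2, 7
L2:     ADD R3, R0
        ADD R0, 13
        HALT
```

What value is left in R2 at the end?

R3=9
R4=26
R0=20
R2=0
R3=9*2=18
R0=20<<1=40
R4=26-40=-14
CMP R0, 7  (cmp 40,7)
JZ L2: not taken
R4=(-14)+9=-5
R0=40+(-5)=35
R2=0-7=-7
R3=18+35=53
R0=35+13=48
halt.

-7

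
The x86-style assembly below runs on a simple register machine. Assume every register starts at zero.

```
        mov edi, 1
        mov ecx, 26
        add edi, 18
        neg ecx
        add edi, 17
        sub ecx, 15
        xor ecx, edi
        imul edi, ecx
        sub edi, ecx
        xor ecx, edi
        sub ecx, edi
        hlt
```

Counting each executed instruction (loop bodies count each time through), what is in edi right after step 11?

edi=1
ecx=26
edi=1+18=19
ecx=-(26)=-26
edi=19+17=36
ecx=(-26)-15=-41
ecx=(-41)^36=-13
edi=36*(-13)=-468
edi=(-468)-(-13)=-455
ecx=(-13)^(-455)=458
ecx=458-(-455)=913
After step 11: edi = -455.

-455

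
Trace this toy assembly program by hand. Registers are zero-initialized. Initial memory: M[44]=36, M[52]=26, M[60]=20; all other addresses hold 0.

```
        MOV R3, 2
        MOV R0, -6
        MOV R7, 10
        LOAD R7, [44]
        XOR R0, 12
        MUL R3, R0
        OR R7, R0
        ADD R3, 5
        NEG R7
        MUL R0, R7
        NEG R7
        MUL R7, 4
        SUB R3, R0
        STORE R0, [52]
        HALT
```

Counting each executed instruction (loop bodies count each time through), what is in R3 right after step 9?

MOV R3, 2 → R3=2
MOV R0, -6 → R0=-6
MOV R7, 10 → R7=10
LOAD R7, [44] → R7=M[44]=36
XOR R0, 12 → R0=(-6)^12=-10
MUL R3, R0 → R3=2*(-10)=-20
OR R7, R0 → R7=36|(-10)=-10
ADD R3, 5 → R3=(-20)+5=-15
NEG R7 → R7=-(-10)=10
After step 9: R3 = -15.

-15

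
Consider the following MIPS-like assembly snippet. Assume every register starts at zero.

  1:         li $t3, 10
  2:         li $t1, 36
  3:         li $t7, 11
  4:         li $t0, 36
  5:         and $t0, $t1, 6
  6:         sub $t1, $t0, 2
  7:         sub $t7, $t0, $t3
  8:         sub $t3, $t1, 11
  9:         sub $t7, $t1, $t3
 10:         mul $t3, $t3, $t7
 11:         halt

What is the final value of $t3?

-99

li $t3, 10 → $t3=10
li $t1, 36 → $t1=36
li $t7, 11 → $t7=11
li $t0, 36 → $t0=36
and $t0, $t1, 6 → $t0=36&6=4
sub $t1, $t0, 2 → $t1=4-2=2
sub $t7, $t0, $t3 → $t7=4-10=-6
sub $t3, $t1, 11 → $t3=2-11=-9
sub $t7, $t1, $t3 → $t7=2-(-9)=11
mul $t3, $t3, $t7 → $t3=(-9)*11=-99
halt.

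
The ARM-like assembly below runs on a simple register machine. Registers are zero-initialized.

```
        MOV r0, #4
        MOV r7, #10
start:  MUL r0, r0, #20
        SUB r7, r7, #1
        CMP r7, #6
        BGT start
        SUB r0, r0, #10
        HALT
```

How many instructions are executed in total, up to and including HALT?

20

after MOV r0, #4: r0=4
after MOV r7, #10: r7=10
after MUL r0, r0, #20: r0=4*20=80
after SUB r7, r7, #1: r7=10-1=9
CMP r7, #6  (cmp 9,6)
BGT start: taken
after MUL r0, r0, #20: r0=80*20=1600
after SUB r7, r7, #1: r7=9-1=8
CMP r7, #6  (cmp 8,6)
BGT start: taken
after MUL r0, r0, #20: r0=1600*20=32000
after SUB r7, r7, #1: r7=8-1=7
CMP r7, #6  (cmp 7,6)
BGT start: taken
after MUL r0, r0, #20: r0=32000*20=640000
after SUB r7, r7, #1: r7=7-1=6
CMP r7, #6  (cmp 6,6)
BGT start: not taken
after SUB r0, r0, #10: r0=640000-10=639990
halt.
Total executed instructions: 20.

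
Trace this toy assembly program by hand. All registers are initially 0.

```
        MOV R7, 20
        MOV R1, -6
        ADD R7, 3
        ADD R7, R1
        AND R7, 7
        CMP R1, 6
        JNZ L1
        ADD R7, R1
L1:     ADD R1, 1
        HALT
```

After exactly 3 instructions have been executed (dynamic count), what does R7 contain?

23

R7=20
R1=-6
R7=20+3=23
After step 3: R7 = 23.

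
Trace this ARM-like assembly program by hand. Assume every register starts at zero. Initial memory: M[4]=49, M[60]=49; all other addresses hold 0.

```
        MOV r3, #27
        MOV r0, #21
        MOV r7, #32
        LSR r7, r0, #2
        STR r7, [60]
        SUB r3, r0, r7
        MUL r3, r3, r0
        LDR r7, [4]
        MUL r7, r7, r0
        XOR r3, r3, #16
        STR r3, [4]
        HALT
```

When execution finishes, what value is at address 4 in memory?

320

MOV r3, #27 → r3=27
MOV r0, #21 → r0=21
MOV r7, #32 → r7=32
LSR r7, r0, #2 → r7=21>>2=5
STR r7, [60] → M[60]=5
SUB r3, r0, r7 → r3=21-5=16
MUL r3, r3, r0 → r3=16*21=336
LDR r7, [4] → r7=M[4]=49
MUL r7, r7, r0 → r7=49*21=1029
XOR r3, r3, #16 → r3=336^16=320
STR r3, [4] → M[4]=320
halt.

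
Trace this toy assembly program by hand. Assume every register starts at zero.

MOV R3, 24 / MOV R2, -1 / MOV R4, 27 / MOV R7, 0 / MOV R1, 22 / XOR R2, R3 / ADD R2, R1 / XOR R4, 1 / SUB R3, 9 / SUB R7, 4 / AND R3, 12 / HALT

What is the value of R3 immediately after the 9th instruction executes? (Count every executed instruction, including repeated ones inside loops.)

R3=24
R2=-1
R4=27
R7=0
R1=22
R2=(-1)^24=-25
R2=(-25)+22=-3
R4=27^1=26
R3=24-9=15
After step 9: R3 = 15.

15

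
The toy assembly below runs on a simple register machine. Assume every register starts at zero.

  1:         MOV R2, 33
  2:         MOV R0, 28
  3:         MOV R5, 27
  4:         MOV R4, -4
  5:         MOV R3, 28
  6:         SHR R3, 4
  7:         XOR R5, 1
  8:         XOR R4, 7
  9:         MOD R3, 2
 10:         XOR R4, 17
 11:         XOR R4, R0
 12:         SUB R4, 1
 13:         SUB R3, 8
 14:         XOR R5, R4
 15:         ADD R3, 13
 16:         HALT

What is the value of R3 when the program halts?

R2=33
R0=28
R5=27
R4=-4
R3=28
R3=28>>4=1
R5=27^1=26
R4=(-4)^7=-5
R3=1%2=1
R4=(-5)^17=-22
R4=(-22)^28=-10
R4=(-10)-1=-11
R3=1-8=-7
R5=26^(-11)=-17
R3=(-7)+13=6
halt.

6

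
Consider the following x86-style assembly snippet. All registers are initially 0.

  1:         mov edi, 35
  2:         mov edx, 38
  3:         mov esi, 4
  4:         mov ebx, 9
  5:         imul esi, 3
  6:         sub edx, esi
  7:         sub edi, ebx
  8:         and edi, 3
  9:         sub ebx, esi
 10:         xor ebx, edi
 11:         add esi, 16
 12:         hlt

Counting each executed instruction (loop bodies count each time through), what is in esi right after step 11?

28

after mov edi, 35: edi=35
after mov edx, 38: edx=38
after mov esi, 4: esi=4
after mov ebx, 9: ebx=9
after imul esi, 3: esi=4*3=12
after sub edx, esi: edx=38-12=26
after sub edi, ebx: edi=35-9=26
after and edi, 3: edi=26&3=2
after sub ebx, esi: ebx=9-12=-3
after xor ebx, edi: ebx=(-3)^2=-1
after add esi, 16: esi=12+16=28
After step 11: esi = 28.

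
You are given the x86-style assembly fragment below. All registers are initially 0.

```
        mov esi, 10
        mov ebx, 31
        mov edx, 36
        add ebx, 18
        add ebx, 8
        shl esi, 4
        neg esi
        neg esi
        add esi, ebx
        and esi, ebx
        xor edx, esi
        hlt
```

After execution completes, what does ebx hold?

57

after mov esi, 10: esi=10
after mov ebx, 31: ebx=31
after mov edx, 36: edx=36
after add ebx, 18: ebx=31+18=49
after add ebx, 8: ebx=49+8=57
after shl esi, 4: esi=10<<4=160
after neg esi: esi=-(160)=-160
after neg esi: esi=-(-160)=160
after add esi, ebx: esi=160+57=217
after and esi, ebx: esi=217&57=25
after xor edx, esi: edx=36^25=61
halt.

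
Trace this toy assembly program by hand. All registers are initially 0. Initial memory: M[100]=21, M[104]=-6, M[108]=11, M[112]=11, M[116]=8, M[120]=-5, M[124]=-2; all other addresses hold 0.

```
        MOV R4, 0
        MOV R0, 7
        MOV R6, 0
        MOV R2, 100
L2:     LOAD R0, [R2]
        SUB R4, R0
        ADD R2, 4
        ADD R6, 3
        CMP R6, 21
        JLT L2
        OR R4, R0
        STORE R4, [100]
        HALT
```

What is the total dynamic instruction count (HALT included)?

R4=0
R0=7
R6=0
R2=100
R0=M[100]=21
R4=0-21=-21
R2=100+4=104
R6=0+3=3
CMP R6, 21  (cmp 3,21)
JLT L2: taken
R0=M[104]=-6
R4=(-21)-(-6)=-15
R2=104+4=108
R6=3+3=6
CMP R6, 21  (cmp 6,21)
JLT L2: taken
R0=M[108]=11
R4=(-15)-11=-26
R2=108+4=112
R6=6+3=9
CMP R6, 21  (cmp 9,21)
JLT L2: taken
R0=M[112]=11
R4=(-26)-11=-37
R2=112+4=116
R6=9+3=12
CMP R6, 21  (cmp 12,21)
JLT L2: taken
R0=M[116]=8
R4=(-37)-8=-45
R2=116+4=120
R6=12+3=15
CMP R6, 21  (cmp 15,21)
JLT L2: taken
R0=M[120]=-5
R4=(-45)-(-5)=-40
R2=120+4=124
R6=15+3=18
CMP R6, 21  (cmp 18,21)
JLT L2: taken
R0=M[124]=-2
R4=(-40)-(-2)=-38
R2=124+4=128
R6=18+3=21
CMP R6, 21  (cmp 21,21)
JLT L2: not taken
R4=(-38)|(-2)=-2
STORE R4, [100] → M[100]=-2
halt.
Total executed instructions: 49.

49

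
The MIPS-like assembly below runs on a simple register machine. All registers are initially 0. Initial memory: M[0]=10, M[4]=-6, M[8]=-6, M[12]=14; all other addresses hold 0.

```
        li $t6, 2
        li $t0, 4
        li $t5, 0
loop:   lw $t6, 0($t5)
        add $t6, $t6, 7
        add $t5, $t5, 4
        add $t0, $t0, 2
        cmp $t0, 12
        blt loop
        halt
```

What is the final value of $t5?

16

after li $t6, 2: $t6=2
after li $t0, 4: $t0=4
after li $t5, 0: $t5=0
after lw $t6, 0($t5): $t6=M[0]=10
after add $t6, $t6, 7: $t6=10+7=17
after add $t5, $t5, 4: $t5=0+4=4
after add $t0, $t0, 2: $t0=4+2=6
cmp $t0, 12  (cmp 6,12)
blt loop: taken
after lw $t6, 0($t5): $t6=M[4]=-6
after add $t6, $t6, 7: $t6=(-6)+7=1
after add $t5, $t5, 4: $t5=4+4=8
after add $t0, $t0, 2: $t0=6+2=8
cmp $t0, 12  (cmp 8,12)
blt loop: taken
after lw $t6, 0($t5): $t6=M[8]=-6
after add $t6, $t6, 7: $t6=(-6)+7=1
after add $t5, $t5, 4: $t5=8+4=12
after add $t0, $t0, 2: $t0=8+2=10
cmp $t0, 12  (cmp 10,12)
blt loop: taken
after lw $t6, 0($t5): $t6=M[12]=14
after add $t6, $t6, 7: $t6=14+7=21
after add $t5, $t5, 4: $t5=12+4=16
after add $t0, $t0, 2: $t0=10+2=12
cmp $t0, 12  (cmp 12,12)
blt loop: not taken
halt.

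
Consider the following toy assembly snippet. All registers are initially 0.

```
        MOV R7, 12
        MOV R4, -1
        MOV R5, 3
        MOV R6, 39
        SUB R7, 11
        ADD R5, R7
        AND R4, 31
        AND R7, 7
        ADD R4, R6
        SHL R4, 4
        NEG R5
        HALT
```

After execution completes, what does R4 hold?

R7=12
R4=-1
R5=3
R6=39
R7=12-11=1
R5=3+1=4
R4=(-1)&31=31
R7=1&7=1
R4=31+39=70
R4=70<<4=1120
R5=-(4)=-4
halt.

1120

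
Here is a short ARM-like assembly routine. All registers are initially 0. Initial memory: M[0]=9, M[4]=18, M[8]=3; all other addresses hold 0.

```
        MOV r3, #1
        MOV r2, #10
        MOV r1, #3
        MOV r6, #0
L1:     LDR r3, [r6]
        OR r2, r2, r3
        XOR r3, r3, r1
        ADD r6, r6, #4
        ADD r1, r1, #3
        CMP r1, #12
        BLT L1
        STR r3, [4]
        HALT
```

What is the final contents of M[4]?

10

r3=1
r2=10
r1=3
r6=0
r3=M[0]=9
r2=10|9=11
r3=9^3=10
r6=0+4=4
r1=3+3=6
CMP r1, #12  (cmp 6,12)
BLT L1: taken
r3=M[4]=18
r2=11|18=27
r3=18^6=20
r6=4+4=8
r1=6+3=9
CMP r1, #12  (cmp 9,12)
BLT L1: taken
r3=M[8]=3
r2=27|3=27
r3=3^9=10
r6=8+4=12
r1=9+3=12
CMP r1, #12  (cmp 12,12)
BLT L1: not taken
STR r3, [4] → M[4]=10
halt.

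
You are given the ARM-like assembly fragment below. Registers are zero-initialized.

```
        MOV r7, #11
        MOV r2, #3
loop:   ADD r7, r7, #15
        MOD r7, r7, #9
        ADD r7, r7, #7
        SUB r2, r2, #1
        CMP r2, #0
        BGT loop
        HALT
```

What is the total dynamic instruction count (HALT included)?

21

r7=11
r2=3
r7=11+15=26
r7=26%9=8
r7=8+7=15
r2=3-1=2
CMP r2, #0  (cmp 2,0)
BGT loop: taken
r7=15+15=30
r7=30%9=3
r7=3+7=10
r2=2-1=1
CMP r2, #0  (cmp 1,0)
BGT loop: taken
r7=10+15=25
r7=25%9=7
r7=7+7=14
r2=1-1=0
CMP r2, #0  (cmp 0,0)
BGT loop: not taken
halt.
Total executed instructions: 21.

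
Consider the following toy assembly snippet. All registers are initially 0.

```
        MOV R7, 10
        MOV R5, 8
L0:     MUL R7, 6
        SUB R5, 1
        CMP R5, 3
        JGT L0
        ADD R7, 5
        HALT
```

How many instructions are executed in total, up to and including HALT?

after MOV R7, 10: R7=10
after MOV R5, 8: R5=8
after MUL R7, 6: R7=10*6=60
after SUB R5, 1: R5=8-1=7
CMP R5, 3  (cmp 7,3)
JGT L0: taken
after MUL R7, 6: R7=60*6=360
after SUB R5, 1: R5=7-1=6
CMP R5, 3  (cmp 6,3)
JGT L0: taken
after MUL R7, 6: R7=360*6=2160
after SUB R5, 1: R5=6-1=5
CMP R5, 3  (cmp 5,3)
JGT L0: taken
after MUL R7, 6: R7=2160*6=12960
after SUB R5, 1: R5=5-1=4
CMP R5, 3  (cmp 4,3)
JGT L0: taken
after MUL R7, 6: R7=12960*6=77760
after SUB R5, 1: R5=4-1=3
CMP R5, 3  (cmp 3,3)
JGT L0: not taken
after ADD R7, 5: R7=77760+5=77765
halt.
Total executed instructions: 24.

24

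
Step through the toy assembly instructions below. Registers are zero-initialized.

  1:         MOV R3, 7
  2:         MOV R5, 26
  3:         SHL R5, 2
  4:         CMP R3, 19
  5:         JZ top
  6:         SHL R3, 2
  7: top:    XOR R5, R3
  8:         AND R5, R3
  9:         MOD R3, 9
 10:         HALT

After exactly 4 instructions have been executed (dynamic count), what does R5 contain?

after MOV R3, 7: R3=7
after MOV R5, 26: R5=26
after SHL R5, 2: R5=26<<2=104
CMP R3, 19  (cmp 7,19)
After step 4: R5 = 104.

104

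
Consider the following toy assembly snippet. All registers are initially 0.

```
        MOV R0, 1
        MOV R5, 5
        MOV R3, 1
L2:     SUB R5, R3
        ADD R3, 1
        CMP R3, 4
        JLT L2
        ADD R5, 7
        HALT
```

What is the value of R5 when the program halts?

6

MOV R0, 1 → R0=1
MOV R5, 5 → R5=5
MOV R3, 1 → R3=1
SUB R5, R3 → R5=5-1=4
ADD R3, 1 → R3=1+1=2
CMP R3, 4  (cmp 2,4)
JLT L2: taken
SUB R5, R3 → R5=4-2=2
ADD R3, 1 → R3=2+1=3
CMP R3, 4  (cmp 3,4)
JLT L2: taken
SUB R5, R3 → R5=2-3=-1
ADD R3, 1 → R3=3+1=4
CMP R3, 4  (cmp 4,4)
JLT L2: not taken
ADD R5, 7 → R5=(-1)+7=6
halt.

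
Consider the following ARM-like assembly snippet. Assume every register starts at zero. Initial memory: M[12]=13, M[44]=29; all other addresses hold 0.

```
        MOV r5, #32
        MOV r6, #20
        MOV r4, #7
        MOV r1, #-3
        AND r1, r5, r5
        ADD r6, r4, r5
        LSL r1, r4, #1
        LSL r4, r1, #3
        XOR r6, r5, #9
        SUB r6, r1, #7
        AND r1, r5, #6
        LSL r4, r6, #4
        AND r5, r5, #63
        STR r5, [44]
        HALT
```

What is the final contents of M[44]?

32

r5=32
r6=20
r4=7
r1=-3
r1=32&32=32
r6=7+32=39
r1=7<<1=14
r4=14<<3=112
r6=32^9=41
r6=14-7=7
r1=32&6=0
r4=7<<4=112
r5=32&63=32
STR r5, [44] → M[44]=32
halt.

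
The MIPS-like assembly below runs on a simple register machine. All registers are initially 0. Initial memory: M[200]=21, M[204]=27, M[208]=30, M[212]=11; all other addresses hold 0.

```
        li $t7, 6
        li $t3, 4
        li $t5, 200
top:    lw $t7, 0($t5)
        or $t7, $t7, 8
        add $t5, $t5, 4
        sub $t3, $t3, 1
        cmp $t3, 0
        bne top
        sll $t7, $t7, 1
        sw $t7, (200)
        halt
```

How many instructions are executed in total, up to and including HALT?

30

li $t7, 6 → $t7=6
li $t3, 4 → $t3=4
li $t5, 200 → $t5=200
lw $t7, 0($t5) → $t7=M[200]=21
or $t7, $t7, 8 → $t7=21|8=29
add $t5, $t5, 4 → $t5=200+4=204
sub $t3, $t3, 1 → $t3=4-1=3
cmp $t3, 0  (cmp 3,0)
bne top: taken
lw $t7, 0($t5) → $t7=M[204]=27
or $t7, $t7, 8 → $t7=27|8=27
add $t5, $t5, 4 → $t5=204+4=208
sub $t3, $t3, 1 → $t3=3-1=2
cmp $t3, 0  (cmp 2,0)
bne top: taken
lw $t7, 0($t5) → $t7=M[208]=30
or $t7, $t7, 8 → $t7=30|8=30
add $t5, $t5, 4 → $t5=208+4=212
sub $t3, $t3, 1 → $t3=2-1=1
cmp $t3, 0  (cmp 1,0)
bne top: taken
lw $t7, 0($t5) → $t7=M[212]=11
or $t7, $t7, 8 → $t7=11|8=11
add $t5, $t5, 4 → $t5=212+4=216
sub $t3, $t3, 1 → $t3=1-1=0
cmp $t3, 0  (cmp 0,0)
bne top: not taken
sll $t7, $t7, 1 → $t7=11<<1=22
sw $t7, (200) → M[200]=22
halt.
Total executed instructions: 30.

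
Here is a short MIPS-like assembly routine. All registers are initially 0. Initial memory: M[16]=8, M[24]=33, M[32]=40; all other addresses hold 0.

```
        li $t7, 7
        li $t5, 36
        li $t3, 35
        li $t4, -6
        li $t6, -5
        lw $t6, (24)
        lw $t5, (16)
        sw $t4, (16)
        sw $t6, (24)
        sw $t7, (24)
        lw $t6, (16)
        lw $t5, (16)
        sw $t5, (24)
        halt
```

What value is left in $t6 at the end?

after li $t7, 7: $t7=7
after li $t5, 36: $t5=36
after li $t3, 35: $t3=35
after li $t4, -6: $t4=-6
after li $t6, -5: $t6=-5
after lw $t6, (24): $t6=M[24]=33
after lw $t5, (16): $t5=M[16]=8
sw $t4, (16) → M[16]=-6
sw $t6, (24) → M[24]=33
sw $t7, (24) → M[24]=7
after lw $t6, (16): $t6=M[16]=-6
after lw $t5, (16): $t5=M[16]=-6
sw $t5, (24) → M[24]=-6
halt.

-6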